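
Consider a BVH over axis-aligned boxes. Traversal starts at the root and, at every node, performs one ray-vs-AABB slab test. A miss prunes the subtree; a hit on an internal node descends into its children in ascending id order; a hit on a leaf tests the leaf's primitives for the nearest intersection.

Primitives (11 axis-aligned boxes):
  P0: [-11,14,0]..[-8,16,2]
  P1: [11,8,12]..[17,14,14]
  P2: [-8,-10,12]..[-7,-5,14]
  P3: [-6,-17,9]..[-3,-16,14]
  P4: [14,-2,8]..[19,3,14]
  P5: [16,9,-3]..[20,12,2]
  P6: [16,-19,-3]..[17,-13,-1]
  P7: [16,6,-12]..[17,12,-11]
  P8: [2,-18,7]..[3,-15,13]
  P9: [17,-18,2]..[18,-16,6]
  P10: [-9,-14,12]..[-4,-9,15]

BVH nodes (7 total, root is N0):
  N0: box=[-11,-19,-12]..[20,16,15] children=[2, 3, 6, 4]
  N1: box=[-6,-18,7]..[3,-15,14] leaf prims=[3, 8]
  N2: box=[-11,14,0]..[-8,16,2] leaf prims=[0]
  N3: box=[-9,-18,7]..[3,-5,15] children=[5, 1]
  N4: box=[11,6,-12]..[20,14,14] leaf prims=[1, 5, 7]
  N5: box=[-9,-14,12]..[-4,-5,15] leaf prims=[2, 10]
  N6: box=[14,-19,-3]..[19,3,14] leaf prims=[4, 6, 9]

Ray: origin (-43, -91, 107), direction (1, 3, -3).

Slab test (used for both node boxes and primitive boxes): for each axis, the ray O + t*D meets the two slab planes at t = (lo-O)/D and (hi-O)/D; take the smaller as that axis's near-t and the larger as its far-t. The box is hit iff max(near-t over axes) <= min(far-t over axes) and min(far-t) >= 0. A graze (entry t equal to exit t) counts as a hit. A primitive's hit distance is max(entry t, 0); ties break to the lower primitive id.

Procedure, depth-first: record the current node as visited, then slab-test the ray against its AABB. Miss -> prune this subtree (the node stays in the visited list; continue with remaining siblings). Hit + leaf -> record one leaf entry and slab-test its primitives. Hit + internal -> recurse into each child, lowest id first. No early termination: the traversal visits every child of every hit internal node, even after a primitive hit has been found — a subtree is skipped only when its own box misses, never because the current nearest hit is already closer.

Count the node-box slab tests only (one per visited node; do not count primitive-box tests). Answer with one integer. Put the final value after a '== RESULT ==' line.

Trace the traversal:
N0 x:[32,63] y:[24,107/3] z:[92/3,119/3] -> hit [32,107/3], descend [2, 3, 4, 6]
  N2 x:[32,35] y:[35,107/3] z:[35,107/3] -> hit [35,35] leaf, test {P0@t=35}
  N3 x:[34,46] y:[73/3,86/3] z:[92/3,100/3] -> miss, prune
  N4 x:[54,63] y:[97/3,35] z:[31,119/3] -> miss, prune
  N6 x:[57,62] y:[24,94/3] z:[31,110/3] -> miss, prune

order=[0, 2, 3, 4, 6]  |boxes|=5  |leaves|=1  hit=P0

== RESULT ==
5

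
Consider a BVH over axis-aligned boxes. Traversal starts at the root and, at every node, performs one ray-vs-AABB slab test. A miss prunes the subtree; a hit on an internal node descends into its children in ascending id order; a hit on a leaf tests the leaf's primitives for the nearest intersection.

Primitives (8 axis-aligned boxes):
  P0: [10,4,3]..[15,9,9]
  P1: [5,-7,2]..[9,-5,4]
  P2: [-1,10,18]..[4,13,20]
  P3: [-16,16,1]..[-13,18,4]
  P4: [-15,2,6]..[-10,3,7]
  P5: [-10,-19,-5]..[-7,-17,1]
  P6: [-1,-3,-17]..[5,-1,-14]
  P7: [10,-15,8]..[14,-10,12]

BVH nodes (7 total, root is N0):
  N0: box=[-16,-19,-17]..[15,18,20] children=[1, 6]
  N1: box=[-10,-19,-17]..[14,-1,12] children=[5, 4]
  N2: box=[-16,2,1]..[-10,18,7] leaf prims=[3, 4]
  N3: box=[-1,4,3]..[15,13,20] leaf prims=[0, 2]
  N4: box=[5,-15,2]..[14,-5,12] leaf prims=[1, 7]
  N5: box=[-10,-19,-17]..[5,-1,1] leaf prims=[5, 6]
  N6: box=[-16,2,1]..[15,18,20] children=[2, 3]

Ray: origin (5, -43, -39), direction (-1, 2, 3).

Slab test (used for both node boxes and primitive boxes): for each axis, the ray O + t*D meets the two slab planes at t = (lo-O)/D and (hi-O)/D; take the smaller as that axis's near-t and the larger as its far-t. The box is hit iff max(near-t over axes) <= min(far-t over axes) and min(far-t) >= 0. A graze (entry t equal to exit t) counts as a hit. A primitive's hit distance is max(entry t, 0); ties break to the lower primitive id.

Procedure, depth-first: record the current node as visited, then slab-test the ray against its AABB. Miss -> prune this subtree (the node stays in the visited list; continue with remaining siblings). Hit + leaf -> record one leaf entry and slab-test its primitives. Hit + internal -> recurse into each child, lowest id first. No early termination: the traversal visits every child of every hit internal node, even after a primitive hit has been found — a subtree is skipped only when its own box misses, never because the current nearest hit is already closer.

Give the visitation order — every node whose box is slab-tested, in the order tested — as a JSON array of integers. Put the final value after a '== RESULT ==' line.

Walk:
N0 x:[-10,21] y:[12,61/2] z:[22/3,59/3] -> hit [12,59/3], descend [1, 6]
  N1 x:[-9,15] y:[12,21] z:[22/3,17] -> hit [12,15], descend [4, 5]
    N4 x:[-9,0] y:[14,19] z:[41/3,17] -> miss, prune
    N5 x:[0,15] y:[12,21] z:[22/3,40/3] -> hit [12,40/3] leaf, test {P5@t=12, P6(miss)}
  N6 x:[-10,21] y:[45/2,61/2] z:[40/3,59/3] -> miss, prune

Summary -> nodes [0, 1, 4, 5, 6]; box-tests=5; leaf-entries=1; first=P5

== RESULT ==
[0, 1, 4, 5, 6]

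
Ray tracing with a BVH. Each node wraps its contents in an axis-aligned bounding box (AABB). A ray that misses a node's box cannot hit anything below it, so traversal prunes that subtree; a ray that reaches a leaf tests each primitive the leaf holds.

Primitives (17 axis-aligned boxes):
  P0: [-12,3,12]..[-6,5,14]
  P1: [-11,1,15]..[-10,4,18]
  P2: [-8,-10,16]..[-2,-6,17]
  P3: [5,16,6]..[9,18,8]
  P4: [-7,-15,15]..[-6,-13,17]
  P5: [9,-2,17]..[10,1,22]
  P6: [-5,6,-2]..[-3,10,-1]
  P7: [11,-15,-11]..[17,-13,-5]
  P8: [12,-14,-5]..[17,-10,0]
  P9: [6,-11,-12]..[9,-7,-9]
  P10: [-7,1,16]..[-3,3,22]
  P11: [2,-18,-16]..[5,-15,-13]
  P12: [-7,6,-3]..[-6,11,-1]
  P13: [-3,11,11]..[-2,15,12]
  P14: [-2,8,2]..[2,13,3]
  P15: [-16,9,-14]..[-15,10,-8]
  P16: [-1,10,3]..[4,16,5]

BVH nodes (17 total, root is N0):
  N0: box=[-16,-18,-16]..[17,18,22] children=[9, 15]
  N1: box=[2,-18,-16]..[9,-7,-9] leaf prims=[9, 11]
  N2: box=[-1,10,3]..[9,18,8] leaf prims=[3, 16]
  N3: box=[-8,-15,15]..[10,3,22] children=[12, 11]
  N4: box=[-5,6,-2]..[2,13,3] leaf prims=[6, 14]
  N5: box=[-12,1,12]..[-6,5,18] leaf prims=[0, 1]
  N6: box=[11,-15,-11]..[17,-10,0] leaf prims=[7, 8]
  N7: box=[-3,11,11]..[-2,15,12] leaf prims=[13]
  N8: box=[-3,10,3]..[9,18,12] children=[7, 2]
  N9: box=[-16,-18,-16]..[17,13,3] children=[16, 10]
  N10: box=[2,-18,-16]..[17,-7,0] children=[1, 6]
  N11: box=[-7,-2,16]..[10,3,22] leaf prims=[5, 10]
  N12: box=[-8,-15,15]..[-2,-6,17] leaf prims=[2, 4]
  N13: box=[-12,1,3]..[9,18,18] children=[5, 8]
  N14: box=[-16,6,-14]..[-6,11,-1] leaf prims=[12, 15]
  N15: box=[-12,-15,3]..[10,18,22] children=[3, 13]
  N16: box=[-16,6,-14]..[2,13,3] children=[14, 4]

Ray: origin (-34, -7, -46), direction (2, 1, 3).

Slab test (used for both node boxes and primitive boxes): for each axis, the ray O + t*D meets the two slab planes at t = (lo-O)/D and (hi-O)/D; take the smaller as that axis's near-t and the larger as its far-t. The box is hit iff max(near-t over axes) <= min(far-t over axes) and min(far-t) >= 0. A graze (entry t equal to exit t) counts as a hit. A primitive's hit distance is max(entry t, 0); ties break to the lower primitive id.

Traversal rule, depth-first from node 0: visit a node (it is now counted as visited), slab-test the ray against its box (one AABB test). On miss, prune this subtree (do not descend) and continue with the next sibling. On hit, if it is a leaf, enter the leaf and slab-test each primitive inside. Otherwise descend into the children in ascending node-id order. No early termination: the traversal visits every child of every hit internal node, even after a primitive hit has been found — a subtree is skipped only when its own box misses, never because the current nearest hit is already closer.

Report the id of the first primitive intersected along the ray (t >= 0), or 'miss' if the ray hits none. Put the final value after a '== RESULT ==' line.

Traverse from the root:
N0 x:[9,51/2] y:[-11,25] z:[10,68/3] -> hit [10,68/3], descend [9, 15]
  N9 x:[9,51/2] y:[-11,20] z:[10,49/3] -> hit [10,49/3], descend [10, 16]
    N10 x:[18,51/2] y:[-11,0] z:[10,46/3] -> miss, prune
    N16 x:[9,18] y:[13,20] z:[32/3,49/3] -> hit [13,49/3], descend [4, 14]
      N4 x:[29/2,18] y:[13,20] z:[44/3,49/3] -> hit [44/3,49/3] leaf, test {P6@t=44/3, P14@t=16}
      N14 x:[9,14] y:[13,18] z:[32/3,15] -> hit [13,14] leaf, test {P12(miss), P15(miss)}
  N15 x:[11,22] y:[-8,25] z:[49/3,68/3] -> hit [49/3,22], descend [3, 13]
    N3 x:[13,22] y:[-8,10] z:[61/3,68/3] -> miss, prune
    N13 x:[11,43/2] y:[8,25] z:[49/3,64/3] -> hit [49/3,64/3], descend [5, 8]
      N5 x:[11,14] y:[8,12] z:[58/3,64/3] -> miss, prune
      N8 x:[31/2,43/2] y:[17,25] z:[49/3,58/3] -> hit [17,58/3], descend [2, 7]
        N2 x:[33/2,43/2] y:[17,25] z:[49/3,18] -> hit [17,18] leaf, test {P3(miss), P16@t=17}
        N7 x:[31/2,16] y:[18,22] z:[19,58/3] -> miss, prune

13 AABB tests over nodes [0, 9, 10, 16, 4, 14, 15, 3, 13, 5, 8, 2, 7]; 3 leaves entered; closest P6.

== RESULT ==
6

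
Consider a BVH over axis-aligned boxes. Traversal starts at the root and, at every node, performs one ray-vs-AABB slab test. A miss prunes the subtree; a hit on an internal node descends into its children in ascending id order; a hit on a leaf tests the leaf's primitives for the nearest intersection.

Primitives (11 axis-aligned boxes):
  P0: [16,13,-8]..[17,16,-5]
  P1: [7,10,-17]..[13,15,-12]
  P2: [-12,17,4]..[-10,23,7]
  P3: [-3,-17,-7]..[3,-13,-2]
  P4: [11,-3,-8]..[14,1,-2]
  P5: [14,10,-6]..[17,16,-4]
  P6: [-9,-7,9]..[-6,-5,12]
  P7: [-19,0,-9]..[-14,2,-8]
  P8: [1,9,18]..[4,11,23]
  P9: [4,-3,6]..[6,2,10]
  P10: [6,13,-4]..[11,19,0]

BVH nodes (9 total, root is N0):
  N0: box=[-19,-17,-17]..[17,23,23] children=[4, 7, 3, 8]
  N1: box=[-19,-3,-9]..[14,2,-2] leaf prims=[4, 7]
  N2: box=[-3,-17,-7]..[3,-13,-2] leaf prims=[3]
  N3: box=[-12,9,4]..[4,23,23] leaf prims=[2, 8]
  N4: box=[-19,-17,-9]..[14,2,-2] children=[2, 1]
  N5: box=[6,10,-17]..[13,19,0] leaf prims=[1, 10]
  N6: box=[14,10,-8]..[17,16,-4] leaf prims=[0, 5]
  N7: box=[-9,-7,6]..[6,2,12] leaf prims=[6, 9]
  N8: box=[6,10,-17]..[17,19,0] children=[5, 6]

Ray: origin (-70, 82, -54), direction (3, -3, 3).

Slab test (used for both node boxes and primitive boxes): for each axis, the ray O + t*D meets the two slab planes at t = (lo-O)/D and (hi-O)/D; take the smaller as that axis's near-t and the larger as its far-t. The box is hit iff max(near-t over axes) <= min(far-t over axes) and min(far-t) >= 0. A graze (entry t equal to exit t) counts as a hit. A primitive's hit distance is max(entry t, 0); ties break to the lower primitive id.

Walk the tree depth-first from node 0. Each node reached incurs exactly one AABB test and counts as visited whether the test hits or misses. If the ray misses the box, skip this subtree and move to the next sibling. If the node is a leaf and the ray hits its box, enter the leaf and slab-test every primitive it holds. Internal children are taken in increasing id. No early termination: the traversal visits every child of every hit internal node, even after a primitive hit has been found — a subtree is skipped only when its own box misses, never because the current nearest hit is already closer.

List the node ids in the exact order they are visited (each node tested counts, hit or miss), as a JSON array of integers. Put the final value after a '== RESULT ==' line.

Trace the traversal:
N0 x:[17,29] y:[59/3,33] z:[37/3,77/3] -> hit [59/3,77/3], descend [3, 4, 7, 8]
  N3 x:[58/3,74/3] y:[59/3,73/3] z:[58/3,77/3] -> hit [59/3,73/3] leaf, test {P2@t=59/3, P8@t=24}
  N4 x:[17,28] y:[80/3,33] z:[15,52/3] -> miss, prune
  N7 x:[61/3,76/3] y:[80/3,89/3] z:[20,22] -> miss, prune
  N8 x:[76/3,29] y:[21,24] z:[37/3,18] -> miss, prune

5 AABB tests over nodes [0, 3, 4, 7, 8]; 1 leaf entered; closest P2.

== RESULT ==
[0, 3, 4, 7, 8]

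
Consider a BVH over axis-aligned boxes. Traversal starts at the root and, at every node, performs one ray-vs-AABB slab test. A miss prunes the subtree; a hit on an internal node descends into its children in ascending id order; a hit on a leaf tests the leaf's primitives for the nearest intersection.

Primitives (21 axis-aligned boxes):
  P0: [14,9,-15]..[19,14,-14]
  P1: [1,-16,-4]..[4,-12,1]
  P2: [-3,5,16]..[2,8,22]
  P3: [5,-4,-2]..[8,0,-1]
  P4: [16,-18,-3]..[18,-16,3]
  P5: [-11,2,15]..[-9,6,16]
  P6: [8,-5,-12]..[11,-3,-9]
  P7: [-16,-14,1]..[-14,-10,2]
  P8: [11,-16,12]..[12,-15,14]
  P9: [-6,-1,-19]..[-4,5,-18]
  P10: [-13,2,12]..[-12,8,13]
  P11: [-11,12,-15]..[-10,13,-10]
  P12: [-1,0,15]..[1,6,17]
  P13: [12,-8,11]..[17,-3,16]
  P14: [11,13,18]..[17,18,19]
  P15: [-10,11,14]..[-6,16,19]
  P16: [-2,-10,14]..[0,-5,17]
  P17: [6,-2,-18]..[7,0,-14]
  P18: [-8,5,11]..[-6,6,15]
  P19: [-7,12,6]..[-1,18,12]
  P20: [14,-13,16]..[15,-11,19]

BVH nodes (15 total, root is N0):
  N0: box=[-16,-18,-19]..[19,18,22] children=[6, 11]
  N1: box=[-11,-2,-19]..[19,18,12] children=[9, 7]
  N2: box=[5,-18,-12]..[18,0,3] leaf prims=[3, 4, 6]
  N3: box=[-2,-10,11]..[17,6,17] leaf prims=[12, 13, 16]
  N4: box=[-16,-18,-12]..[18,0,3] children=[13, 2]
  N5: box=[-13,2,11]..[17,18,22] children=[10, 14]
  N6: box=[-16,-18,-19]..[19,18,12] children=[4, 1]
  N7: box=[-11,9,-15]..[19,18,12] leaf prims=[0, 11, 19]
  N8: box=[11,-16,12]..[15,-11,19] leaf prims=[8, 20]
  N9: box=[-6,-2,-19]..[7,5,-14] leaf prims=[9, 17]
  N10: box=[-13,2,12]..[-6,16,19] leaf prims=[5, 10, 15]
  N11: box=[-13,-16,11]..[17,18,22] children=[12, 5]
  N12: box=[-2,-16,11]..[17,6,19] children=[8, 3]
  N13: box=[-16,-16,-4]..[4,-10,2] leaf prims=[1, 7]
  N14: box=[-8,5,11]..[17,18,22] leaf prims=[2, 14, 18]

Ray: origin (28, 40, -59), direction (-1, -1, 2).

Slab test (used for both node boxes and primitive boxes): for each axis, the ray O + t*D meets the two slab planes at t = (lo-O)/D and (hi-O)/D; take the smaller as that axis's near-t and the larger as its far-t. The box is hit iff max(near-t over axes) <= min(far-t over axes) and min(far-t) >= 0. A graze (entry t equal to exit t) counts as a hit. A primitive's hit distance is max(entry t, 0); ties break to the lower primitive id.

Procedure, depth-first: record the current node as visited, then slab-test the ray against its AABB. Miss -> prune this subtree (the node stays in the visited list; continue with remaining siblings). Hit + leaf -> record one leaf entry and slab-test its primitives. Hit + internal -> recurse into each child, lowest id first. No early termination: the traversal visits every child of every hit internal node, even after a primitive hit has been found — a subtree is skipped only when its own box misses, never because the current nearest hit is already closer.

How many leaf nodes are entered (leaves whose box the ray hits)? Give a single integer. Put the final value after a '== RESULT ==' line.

Walk:
N0 x:[9,44] y:[22,58] z:[20,81/2] -> hit [22,81/2], descend [6, 11]
  N6 x:[9,44] y:[22,58] z:[20,71/2] -> hit [22,71/2], descend [1, 4]
    N1 x:[9,39] y:[22,42] z:[20,71/2] -> hit [22,71/2], descend [7, 9]
      N7 x:[9,39] y:[22,31] z:[22,71/2] -> hit [22,31] leaf, test {P0(miss), P11(miss), P19(miss)}
      N9 x:[21,34] y:[35,42] z:[20,45/2] -> miss, prune
    N4 x:[10,44] y:[40,58] z:[47/2,31] -> miss, prune
  N11 x:[11,41] y:[22,56] z:[35,81/2] -> hit [35,81/2], descend [5, 12]
    N5 x:[11,41] y:[22,38] z:[35,81/2] -> hit [35,38], descend [10, 14]
      N10 x:[34,41] y:[24,38] z:[71/2,39] -> hit [71/2,38] leaf, test {P5@t=37, P10(miss), P15(miss)}
      N14 x:[11,36] y:[22,35] z:[35,81/2] -> hit [35,35] leaf, test {P2(miss), P14(miss), P18@t=35}
    N12 x:[11,30] y:[34,56] z:[35,39] -> miss, prune

order=[0, 6, 1, 7, 9, 4, 11, 5, 10, 14, 12]  |boxes|=11  |leaves|=3  hit=P18

== RESULT ==
3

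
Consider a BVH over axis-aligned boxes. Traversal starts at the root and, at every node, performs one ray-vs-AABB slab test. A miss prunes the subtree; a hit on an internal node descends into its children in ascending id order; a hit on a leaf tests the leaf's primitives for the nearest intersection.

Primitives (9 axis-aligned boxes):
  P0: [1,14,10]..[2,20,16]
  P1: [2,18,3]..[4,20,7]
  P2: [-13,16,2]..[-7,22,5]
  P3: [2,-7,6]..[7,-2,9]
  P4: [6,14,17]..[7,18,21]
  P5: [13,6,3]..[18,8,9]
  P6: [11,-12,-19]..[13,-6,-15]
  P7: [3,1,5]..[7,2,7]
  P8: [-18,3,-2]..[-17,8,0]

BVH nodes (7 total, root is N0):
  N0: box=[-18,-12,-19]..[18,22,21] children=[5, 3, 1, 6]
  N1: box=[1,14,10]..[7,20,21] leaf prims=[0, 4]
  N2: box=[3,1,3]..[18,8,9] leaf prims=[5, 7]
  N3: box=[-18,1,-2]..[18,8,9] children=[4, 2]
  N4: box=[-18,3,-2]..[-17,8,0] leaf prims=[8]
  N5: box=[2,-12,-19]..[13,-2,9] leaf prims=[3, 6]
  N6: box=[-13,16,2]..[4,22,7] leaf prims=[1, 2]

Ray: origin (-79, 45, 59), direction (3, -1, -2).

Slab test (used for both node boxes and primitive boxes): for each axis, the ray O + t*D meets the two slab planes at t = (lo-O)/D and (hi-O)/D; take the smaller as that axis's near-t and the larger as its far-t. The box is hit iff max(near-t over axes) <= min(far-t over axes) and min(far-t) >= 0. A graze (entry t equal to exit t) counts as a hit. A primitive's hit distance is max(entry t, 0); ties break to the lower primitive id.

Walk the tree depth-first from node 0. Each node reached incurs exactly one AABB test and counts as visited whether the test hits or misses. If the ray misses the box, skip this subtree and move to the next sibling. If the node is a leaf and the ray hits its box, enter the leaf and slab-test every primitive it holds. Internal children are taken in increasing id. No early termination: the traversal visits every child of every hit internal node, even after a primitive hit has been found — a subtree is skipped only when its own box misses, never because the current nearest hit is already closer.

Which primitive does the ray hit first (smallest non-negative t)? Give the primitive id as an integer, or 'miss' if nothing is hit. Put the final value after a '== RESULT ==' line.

Traverse from the root:
N0 x:[61/3,97/3] y:[23,57] z:[19,39] -> hit [23,97/3], descend [1, 3, 5, 6]
  N1 x:[80/3,86/3] y:[25,31] z:[19,49/2] -> miss, prune
  N3 x:[61/3,97/3] y:[37,44] z:[25,61/2] -> miss, prune
  N5 x:[27,92/3] y:[47,57] z:[25,39] -> miss, prune
  N6 x:[22,83/3] y:[23,29] z:[26,57/2] -> hit [26,83/3] leaf, test {P1@t=27, P2(miss)}

5 AABB tests over nodes [0, 1, 3, 5, 6]; 1 leaf entered; closest P1.

== RESULT ==
1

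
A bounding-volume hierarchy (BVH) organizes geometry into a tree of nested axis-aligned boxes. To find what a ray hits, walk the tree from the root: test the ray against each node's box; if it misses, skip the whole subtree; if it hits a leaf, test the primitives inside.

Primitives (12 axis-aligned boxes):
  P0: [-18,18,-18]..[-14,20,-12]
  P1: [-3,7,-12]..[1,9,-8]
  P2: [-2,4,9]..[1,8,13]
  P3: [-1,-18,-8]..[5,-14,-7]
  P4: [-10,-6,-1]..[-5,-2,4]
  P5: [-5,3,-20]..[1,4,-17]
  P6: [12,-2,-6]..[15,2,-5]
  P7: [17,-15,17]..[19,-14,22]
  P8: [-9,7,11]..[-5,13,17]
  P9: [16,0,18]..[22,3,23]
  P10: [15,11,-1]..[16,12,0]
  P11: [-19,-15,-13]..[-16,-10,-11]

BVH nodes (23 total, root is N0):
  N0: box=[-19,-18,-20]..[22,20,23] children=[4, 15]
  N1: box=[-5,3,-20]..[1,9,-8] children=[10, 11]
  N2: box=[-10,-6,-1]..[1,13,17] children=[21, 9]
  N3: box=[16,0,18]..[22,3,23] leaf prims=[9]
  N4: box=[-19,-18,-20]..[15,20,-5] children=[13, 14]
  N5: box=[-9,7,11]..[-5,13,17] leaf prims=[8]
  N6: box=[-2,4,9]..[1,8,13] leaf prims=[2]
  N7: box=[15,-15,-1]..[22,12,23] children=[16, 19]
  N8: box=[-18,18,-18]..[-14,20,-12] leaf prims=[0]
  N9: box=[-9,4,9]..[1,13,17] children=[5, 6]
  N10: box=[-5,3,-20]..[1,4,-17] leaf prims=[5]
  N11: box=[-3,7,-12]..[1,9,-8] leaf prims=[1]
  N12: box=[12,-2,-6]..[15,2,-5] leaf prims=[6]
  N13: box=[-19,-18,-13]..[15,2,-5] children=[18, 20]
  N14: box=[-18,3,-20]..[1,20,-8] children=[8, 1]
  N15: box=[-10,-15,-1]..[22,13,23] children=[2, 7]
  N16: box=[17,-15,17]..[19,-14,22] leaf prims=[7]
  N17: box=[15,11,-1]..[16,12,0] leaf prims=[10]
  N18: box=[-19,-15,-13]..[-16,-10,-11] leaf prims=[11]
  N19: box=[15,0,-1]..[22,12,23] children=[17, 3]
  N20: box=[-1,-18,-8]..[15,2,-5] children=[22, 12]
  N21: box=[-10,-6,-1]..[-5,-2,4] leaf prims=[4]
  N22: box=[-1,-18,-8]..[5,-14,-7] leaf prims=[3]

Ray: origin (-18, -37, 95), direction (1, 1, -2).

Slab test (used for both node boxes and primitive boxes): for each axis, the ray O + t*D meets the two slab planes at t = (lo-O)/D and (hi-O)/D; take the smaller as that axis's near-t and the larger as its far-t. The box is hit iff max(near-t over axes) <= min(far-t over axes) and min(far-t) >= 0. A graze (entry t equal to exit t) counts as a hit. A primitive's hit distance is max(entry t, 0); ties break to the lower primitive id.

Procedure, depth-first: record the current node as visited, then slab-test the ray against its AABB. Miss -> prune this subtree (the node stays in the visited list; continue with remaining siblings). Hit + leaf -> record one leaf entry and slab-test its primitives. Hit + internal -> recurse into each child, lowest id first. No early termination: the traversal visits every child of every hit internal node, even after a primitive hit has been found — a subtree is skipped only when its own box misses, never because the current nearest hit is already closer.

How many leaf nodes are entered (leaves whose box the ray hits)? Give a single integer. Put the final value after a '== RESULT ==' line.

Trace the traversal:
N0 x:[-1,40] y:[19,57] z:[36,115/2] -> hit [36,40], descend [4, 15]
  N4 x:[-1,33] y:[19,57] z:[50,115/2] -> miss, prune
  N15 x:[8,40] y:[22,50] z:[36,48] -> hit [36,40], descend [2, 7]
    N2 x:[8,19] y:[31,50] z:[39,48] -> miss, prune
    N7 x:[33,40] y:[22,49] z:[36,48] -> hit [36,40], descend [16, 19]
      N16 x:[35,37] y:[22,23] z:[73/2,39] -> miss, prune
      N19 x:[33,40] y:[37,49] z:[36,48] -> hit [37,40], descend [3, 17]
        N3 x:[34,40] y:[37,40] z:[36,77/2] -> hit [37,77/2] leaf, test {P9@t=37}
        N17 x:[33,34] y:[48,49] z:[95/2,48] -> miss, prune

order=[0, 4, 15, 2, 7, 16, 19, 3, 17]  |boxes|=9  |leaves|=1  hit=P9

== RESULT ==
1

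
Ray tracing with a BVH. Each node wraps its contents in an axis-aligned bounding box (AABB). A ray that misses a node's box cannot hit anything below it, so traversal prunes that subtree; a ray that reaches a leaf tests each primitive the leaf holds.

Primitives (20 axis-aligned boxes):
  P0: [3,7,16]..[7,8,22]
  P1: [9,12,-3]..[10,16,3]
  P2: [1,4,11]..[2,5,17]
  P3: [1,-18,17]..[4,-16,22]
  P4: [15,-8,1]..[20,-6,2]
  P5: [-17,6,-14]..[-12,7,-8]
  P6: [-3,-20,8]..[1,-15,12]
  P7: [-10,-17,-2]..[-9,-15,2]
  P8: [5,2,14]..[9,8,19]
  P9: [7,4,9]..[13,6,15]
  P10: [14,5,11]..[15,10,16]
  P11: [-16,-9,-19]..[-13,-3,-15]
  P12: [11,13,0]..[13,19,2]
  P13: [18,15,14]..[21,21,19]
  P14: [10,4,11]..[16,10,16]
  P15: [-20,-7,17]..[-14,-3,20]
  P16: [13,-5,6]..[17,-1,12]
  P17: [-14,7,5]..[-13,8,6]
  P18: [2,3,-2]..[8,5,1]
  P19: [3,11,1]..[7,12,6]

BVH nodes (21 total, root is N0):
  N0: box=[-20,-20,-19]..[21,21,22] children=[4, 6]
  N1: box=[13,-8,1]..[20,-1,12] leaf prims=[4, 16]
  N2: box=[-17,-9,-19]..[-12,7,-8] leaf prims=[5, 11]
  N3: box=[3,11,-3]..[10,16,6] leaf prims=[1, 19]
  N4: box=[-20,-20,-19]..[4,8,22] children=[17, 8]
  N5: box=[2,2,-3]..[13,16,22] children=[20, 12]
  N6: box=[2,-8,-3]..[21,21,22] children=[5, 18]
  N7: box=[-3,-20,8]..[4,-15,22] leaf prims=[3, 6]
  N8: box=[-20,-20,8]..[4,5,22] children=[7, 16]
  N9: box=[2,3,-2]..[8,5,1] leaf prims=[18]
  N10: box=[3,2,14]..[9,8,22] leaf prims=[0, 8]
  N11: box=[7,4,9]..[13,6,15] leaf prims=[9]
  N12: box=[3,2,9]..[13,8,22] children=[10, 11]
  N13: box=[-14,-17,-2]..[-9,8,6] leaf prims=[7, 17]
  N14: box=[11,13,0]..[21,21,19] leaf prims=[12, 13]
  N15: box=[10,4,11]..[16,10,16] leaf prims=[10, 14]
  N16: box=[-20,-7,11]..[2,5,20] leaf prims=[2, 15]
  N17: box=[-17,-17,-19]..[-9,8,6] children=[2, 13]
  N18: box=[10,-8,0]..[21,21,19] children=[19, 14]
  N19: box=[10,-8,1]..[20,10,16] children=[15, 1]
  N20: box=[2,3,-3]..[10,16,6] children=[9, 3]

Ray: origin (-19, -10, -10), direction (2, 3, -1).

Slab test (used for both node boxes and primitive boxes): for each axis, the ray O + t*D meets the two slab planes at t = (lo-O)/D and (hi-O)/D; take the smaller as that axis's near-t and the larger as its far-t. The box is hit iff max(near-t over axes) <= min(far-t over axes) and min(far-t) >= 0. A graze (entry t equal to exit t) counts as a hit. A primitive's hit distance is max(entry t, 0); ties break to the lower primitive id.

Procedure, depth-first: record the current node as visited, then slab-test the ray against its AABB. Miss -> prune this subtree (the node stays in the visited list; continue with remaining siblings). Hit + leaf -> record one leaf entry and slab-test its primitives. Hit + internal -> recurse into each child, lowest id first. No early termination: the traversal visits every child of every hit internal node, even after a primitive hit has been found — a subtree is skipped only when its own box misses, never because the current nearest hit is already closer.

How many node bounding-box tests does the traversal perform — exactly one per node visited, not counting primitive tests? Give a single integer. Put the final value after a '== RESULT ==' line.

Trace the traversal:
N0 x:[-1/2,20] y:[-10/3,31/3] z:[-32,9] -> hit [-1/2,9], descend [4, 6]
  N4 x:[-1/2,23/2] y:[-10/3,6] z:[-32,9] -> hit [-1/2,6], descend [8, 17]
    N8 x:[-1/2,23/2] y:[-10/3,5] z:[-32,-18] -> miss, prune
    N17 x:[1,5] y:[-7/3,6] z:[-16,9] -> hit [1,5], descend [2, 13]
      N2 x:[1,7/2] y:[1/3,17/3] z:[-2,9] -> hit [1,7/2] leaf, test {P5(miss), P11(miss)}
      N13 x:[5/2,5] y:[-7/3,6] z:[-16,-8] -> miss, prune
  N6 x:[21/2,20] y:[2/3,31/3] z:[-32,-7] -> miss, prune

7 AABB tests over nodes [0, 4, 8, 17, 2, 13, 6]; 1 leaf entered; closest miss.

== RESULT ==
7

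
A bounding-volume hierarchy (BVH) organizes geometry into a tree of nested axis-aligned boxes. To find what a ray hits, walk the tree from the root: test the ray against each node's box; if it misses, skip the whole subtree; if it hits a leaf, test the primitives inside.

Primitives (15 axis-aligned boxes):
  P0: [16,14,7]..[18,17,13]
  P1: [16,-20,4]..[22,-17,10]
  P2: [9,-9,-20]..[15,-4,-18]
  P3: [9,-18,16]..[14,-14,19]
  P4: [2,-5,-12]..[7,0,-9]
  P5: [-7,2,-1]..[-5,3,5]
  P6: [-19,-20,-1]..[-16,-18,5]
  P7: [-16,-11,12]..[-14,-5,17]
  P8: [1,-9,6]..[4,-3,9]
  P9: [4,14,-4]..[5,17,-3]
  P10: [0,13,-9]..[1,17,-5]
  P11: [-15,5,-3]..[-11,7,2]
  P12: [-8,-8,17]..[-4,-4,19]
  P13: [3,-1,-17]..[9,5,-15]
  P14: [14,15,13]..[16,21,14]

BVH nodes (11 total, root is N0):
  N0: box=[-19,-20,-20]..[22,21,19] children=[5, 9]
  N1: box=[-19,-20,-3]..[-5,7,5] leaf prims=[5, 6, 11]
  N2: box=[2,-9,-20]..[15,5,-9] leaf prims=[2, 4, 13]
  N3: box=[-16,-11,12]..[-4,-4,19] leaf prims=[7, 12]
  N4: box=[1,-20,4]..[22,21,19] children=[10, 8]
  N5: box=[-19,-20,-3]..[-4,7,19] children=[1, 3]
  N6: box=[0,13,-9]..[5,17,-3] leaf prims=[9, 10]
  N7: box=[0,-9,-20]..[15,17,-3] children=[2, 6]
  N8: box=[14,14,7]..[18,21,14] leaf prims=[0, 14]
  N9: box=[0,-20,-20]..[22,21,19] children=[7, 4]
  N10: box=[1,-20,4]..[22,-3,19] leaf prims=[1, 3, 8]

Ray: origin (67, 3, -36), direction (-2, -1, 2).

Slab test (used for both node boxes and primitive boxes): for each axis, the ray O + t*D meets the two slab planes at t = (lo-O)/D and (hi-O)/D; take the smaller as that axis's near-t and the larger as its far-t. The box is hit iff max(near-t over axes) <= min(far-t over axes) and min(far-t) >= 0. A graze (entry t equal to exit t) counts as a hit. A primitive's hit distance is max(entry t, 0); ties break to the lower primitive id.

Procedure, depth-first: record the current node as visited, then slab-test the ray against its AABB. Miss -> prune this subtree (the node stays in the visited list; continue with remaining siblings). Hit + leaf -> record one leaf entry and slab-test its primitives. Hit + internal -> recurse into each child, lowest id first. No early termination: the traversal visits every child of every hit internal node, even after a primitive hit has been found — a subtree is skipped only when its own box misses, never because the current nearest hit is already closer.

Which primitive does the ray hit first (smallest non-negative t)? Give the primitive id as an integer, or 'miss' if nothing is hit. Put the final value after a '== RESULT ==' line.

Walk:
N0 x:[45/2,43] y:[-18,23] z:[8,55/2] -> hit [45/2,23], descend [5, 9]
  N5 x:[71/2,43] y:[-4,23] z:[33/2,55/2] -> miss, prune
  N9 x:[45/2,67/2] y:[-18,23] z:[8,55/2] -> hit [45/2,23], descend [4, 7]
    N4 x:[45/2,33] y:[-18,23] z:[20,55/2] -> hit [45/2,23], descend [8, 10]
      N8 x:[49/2,53/2] y:[-18,-11] z:[43/2,25] -> miss, prune
      N10 x:[45/2,33] y:[6,23] z:[20,55/2] -> hit [45/2,23] leaf, test {P1@t=45/2, P3(miss), P8(miss)}
    N7 x:[26,67/2] y:[-14,12] z:[8,33/2] -> miss, prune

order=[0, 5, 9, 4, 8, 10, 7]  |boxes|=7  |leaves|=1  hit=P1

== RESULT ==
1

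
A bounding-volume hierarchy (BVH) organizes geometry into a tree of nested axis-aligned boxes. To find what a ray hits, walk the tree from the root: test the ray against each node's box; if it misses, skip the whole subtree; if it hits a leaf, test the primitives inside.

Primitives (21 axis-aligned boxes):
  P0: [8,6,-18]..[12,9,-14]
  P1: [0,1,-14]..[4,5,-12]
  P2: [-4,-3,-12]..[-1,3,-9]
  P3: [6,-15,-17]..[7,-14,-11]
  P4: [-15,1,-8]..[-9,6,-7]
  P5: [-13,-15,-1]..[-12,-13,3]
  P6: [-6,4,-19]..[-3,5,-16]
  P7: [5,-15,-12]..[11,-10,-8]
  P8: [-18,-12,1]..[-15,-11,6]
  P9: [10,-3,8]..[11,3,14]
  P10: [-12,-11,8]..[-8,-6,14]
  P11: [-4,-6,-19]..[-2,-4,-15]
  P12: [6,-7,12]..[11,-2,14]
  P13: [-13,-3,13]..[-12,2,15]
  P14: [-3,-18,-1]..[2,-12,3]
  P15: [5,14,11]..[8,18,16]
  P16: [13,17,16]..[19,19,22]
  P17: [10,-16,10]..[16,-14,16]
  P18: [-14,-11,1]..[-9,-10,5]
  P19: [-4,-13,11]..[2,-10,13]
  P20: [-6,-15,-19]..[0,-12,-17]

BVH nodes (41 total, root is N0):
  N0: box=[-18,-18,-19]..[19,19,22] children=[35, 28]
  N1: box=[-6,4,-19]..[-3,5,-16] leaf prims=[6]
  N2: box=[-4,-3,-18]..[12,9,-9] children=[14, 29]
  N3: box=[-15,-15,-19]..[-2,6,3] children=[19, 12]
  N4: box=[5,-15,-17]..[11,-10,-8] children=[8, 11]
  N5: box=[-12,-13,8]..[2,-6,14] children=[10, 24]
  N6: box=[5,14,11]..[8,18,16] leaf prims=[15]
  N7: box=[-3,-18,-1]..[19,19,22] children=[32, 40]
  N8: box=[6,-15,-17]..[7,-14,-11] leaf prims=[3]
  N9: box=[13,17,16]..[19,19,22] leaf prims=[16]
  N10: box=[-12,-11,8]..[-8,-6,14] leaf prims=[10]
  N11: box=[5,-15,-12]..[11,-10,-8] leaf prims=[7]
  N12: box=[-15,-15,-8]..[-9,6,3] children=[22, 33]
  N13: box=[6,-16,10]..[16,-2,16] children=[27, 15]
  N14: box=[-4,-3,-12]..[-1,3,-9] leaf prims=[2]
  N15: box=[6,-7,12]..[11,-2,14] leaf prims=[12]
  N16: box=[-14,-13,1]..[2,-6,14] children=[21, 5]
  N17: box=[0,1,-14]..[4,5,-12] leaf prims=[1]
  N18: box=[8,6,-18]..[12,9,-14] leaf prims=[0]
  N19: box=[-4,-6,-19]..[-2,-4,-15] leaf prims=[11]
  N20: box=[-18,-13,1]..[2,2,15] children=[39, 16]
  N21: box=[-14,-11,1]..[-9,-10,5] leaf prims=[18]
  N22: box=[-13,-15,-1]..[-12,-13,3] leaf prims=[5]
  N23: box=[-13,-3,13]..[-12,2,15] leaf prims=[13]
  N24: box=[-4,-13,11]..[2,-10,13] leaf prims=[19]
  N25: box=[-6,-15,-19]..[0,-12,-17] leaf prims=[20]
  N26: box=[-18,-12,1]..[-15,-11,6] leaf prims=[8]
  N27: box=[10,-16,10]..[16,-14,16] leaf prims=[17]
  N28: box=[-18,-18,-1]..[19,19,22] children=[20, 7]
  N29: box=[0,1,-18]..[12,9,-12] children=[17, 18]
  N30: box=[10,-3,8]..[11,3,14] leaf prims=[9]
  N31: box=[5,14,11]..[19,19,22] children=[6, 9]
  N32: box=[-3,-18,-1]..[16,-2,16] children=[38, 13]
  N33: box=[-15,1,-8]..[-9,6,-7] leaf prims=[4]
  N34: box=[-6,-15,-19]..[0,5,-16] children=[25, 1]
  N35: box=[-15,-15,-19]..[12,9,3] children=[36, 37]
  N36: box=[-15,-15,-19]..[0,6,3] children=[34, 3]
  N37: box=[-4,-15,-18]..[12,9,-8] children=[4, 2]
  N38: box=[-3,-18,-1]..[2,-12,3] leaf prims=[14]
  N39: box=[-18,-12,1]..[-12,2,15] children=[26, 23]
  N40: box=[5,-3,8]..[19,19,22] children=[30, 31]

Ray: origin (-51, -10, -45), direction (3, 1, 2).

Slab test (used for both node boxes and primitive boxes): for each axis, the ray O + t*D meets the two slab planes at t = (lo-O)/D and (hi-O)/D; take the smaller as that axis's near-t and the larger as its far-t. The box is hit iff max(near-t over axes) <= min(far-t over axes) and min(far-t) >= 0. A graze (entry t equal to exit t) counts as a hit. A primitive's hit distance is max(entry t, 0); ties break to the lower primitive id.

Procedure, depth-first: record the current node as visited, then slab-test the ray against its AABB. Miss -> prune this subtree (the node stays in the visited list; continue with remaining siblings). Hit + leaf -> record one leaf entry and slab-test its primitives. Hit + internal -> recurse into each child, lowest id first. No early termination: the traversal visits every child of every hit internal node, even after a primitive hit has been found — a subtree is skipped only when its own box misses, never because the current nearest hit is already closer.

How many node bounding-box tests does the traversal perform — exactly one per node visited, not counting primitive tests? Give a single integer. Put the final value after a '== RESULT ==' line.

Trace the traversal:
N0 x:[11,70/3] y:[-8,29] z:[13,67/2] -> hit [13,70/3], descend [28, 35]
  N28 x:[11,70/3] y:[-8,29] z:[22,67/2] -> hit [22,70/3], descend [7, 20]
    N7 x:[16,70/3] y:[-8,29] z:[22,67/2] -> hit [22,70/3], descend [32, 40]
      N32 x:[16,67/3] y:[-8,8] z:[22,61/2] -> miss, prune
      N40 x:[56/3,70/3] y:[7,29] z:[53/2,67/2] -> miss, prune
    N20 x:[11,53/3] y:[-3,12] z:[23,30] -> miss, prune
  N35 x:[12,21] y:[-5,19] z:[13,24] -> hit [13,19], descend [36, 37]
    N36 x:[12,17] y:[-5,16] z:[13,24] -> hit [13,16], descend [3, 34]
      N3 x:[12,49/3] y:[-5,16] z:[13,24] -> hit [13,16], descend [12, 19]
        N12 x:[12,14] y:[-5,16] z:[37/2,24] -> miss, prune
        N19 x:[47/3,49/3] y:[4,6] z:[13,15] -> miss, prune
      N34 x:[15,17] y:[-5,15] z:[13,29/2] -> miss, prune
    N37 x:[47/3,21] y:[-5,19] z:[27/2,37/2] -> hit [47/3,37/2], descend [2, 4]
      N2 x:[47/3,21] y:[7,19] z:[27/2,18] -> hit [47/3,18], descend [14, 29]
        N14 x:[47/3,50/3] y:[7,13] z:[33/2,18] -> miss, prune
        N29 x:[17,21] y:[11,19] z:[27/2,33/2] -> miss, prune
      N4 x:[56/3,62/3] y:[-5,0] z:[14,37/2] -> miss, prune

Visited [0, 28, 7, 32, 40, 20, 35, 36, 3, 12, 19, 34, 37, 2, 14, 29, 4]. Tests: 17 box, 0 leaf. Nearest: miss.

== RESULT ==
17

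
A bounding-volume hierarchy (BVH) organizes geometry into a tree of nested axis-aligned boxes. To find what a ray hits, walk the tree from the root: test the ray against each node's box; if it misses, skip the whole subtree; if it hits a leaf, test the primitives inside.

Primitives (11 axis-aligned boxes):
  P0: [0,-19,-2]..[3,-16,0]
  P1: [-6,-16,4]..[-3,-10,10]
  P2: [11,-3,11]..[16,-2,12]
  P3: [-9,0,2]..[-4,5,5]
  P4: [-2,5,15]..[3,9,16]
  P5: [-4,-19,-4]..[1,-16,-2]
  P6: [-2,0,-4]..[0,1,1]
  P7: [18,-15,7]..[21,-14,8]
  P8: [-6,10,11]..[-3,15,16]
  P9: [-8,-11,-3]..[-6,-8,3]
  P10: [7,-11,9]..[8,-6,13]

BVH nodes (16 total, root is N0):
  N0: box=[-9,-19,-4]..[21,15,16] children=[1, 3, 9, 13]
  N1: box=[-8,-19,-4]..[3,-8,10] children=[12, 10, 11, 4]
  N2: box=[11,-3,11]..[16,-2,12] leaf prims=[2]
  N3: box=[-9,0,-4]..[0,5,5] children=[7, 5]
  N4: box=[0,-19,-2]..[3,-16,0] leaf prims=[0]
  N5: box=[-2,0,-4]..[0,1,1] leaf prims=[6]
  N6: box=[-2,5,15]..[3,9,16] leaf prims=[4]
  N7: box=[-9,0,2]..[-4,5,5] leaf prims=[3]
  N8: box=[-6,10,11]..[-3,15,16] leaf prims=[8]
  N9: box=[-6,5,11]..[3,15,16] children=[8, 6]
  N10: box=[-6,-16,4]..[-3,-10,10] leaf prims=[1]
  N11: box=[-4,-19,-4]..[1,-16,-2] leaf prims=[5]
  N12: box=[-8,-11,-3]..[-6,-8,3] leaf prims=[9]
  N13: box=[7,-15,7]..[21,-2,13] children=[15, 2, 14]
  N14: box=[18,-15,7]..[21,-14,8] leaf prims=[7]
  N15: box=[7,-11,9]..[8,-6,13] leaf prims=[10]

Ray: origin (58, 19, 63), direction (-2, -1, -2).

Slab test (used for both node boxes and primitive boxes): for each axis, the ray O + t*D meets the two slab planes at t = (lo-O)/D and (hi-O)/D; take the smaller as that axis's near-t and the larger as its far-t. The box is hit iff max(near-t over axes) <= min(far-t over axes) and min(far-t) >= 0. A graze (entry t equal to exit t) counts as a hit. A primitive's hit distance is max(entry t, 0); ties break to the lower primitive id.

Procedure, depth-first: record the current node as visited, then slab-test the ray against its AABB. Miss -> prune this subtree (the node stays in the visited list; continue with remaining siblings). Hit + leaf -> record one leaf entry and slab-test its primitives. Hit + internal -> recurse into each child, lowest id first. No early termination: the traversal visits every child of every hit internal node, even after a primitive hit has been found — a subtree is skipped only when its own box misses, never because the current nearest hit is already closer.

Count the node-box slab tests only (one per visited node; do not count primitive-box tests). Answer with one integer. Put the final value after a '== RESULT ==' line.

Trace the traversal:
N0 x:[37/2,67/2] y:[4,38] z:[47/2,67/2] -> hit [47/2,67/2], descend [1, 3, 9, 13]
  N1 x:[55/2,33] y:[27,38] z:[53/2,67/2] -> hit [55/2,33], descend [4, 10, 11, 12]
    N4 x:[55/2,29] y:[35,38] z:[63/2,65/2] -> miss, prune
    N10 x:[61/2,32] y:[29,35] z:[53/2,59/2] -> miss, prune
    N11 x:[57/2,31] y:[35,38] z:[65/2,67/2] -> miss, prune
    N12 x:[32,33] y:[27,30] z:[30,33] -> miss, prune
  N3 x:[29,67/2] y:[14,19] z:[29,67/2] -> miss, prune
  N9 x:[55/2,32] y:[4,14] z:[47/2,26] -> miss, prune
  N13 x:[37/2,51/2] y:[21,34] z:[25,28] -> hit [25,51/2], descend [2, 14, 15]
    N2 x:[21,47/2] y:[21,22] z:[51/2,26] -> miss, prune
    N14 x:[37/2,20] y:[33,34] z:[55/2,28] -> miss, prune
    N15 x:[25,51/2] y:[25,30] z:[25,27] -> hit [25,51/2] leaf, test {P10@t=25}

order=[0, 1, 4, 10, 11, 12, 3, 9, 13, 2, 14, 15]  |boxes|=12  |leaves|=1  hit=P10

== RESULT ==
12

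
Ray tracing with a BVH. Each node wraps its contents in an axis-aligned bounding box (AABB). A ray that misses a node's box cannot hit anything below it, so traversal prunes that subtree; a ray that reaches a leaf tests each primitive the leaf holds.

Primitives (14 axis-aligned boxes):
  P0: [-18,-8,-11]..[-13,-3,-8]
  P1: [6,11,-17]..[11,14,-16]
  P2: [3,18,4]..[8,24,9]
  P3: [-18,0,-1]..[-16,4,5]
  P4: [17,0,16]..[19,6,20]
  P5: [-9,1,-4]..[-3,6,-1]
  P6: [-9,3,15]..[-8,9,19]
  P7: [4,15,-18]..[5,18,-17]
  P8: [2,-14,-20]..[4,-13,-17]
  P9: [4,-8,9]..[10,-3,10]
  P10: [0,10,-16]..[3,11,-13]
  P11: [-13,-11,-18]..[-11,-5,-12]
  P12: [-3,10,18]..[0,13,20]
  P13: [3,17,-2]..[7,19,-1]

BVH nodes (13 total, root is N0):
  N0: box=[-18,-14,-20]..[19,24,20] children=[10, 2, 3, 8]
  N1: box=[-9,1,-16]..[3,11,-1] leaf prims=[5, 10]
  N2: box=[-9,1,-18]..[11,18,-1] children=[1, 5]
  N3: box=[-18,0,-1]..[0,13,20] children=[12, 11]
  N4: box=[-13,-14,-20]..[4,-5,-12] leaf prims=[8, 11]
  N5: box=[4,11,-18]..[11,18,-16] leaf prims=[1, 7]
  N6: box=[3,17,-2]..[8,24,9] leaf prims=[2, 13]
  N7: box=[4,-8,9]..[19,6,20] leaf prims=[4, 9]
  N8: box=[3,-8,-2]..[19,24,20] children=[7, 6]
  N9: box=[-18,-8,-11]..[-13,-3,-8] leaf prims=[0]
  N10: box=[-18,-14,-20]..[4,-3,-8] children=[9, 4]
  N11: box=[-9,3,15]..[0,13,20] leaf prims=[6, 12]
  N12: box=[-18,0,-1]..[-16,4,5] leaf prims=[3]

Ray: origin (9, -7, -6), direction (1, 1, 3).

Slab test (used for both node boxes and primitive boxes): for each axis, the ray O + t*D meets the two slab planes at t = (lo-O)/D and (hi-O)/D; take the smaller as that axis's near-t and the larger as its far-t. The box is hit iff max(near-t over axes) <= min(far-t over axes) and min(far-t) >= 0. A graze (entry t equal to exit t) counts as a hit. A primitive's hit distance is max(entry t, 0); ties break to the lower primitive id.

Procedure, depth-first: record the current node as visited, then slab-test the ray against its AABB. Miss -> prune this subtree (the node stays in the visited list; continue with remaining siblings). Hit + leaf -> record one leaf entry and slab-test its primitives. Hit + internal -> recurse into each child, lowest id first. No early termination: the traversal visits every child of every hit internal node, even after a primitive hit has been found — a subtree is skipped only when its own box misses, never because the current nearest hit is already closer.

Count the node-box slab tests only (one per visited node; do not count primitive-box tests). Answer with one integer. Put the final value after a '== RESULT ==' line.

Traverse from the root:
N0 x:[-27,10] y:[-7,31] z:[-14/3,26/3] -> hit [-14/3,26/3], descend [2, 3, 8, 10]
  N2 x:[-18,2] y:[8,25] z:[-4,5/3] -> miss, prune
  N3 x:[-27,-9] y:[7,20] z:[5/3,26/3] -> miss, prune
  N8 x:[-6,10] y:[-1,31] z:[4/3,26/3] -> hit [4/3,26/3], descend [6, 7]
    N6 x:[-6,-1] y:[24,31] z:[4/3,5] -> miss, prune
    N7 x:[-5,10] y:[-1,13] z:[5,26/3] -> hit [5,26/3] leaf, test {P4@t=8, P9(miss)}
  N10 x:[-27,-5] y:[-7,4] z:[-14/3,-2/3] -> miss, prune

order=[0, 2, 3, 8, 6, 7, 10]  |boxes|=7  |leaves|=1  hit=P4

== RESULT ==
7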